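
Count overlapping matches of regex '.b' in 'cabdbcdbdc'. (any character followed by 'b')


Pattern: .b means any character followed by 'b'.
Scanning 'cabdbcdbdc' position-by-position:
  Pos 0: window 'ca' -> no
  Pos 1: window 'ab' -> MATCH
  Pos 2: window 'bd' -> no
  Pos 3: window 'db' -> MATCH
  Pos 4: window 'bc' -> no
  Pos 5: window 'cd' -> no
  Pos 6: window 'db' -> MATCH
  Pos 7: window 'bd' -> no
  Pos 8: window 'dc' -> no
  Pos 9: window 'c' -> no
Total matches: 3

3


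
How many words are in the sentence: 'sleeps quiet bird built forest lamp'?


Counting words by splitting on spaces:
  Word 1: 'sleeps'
  Word 2: 'quiet'
  Word 3: 'bird'
  Word 4: 'built'
  Word 5: 'forest'
  Word 6: 'lamp'
Total words: 6

6


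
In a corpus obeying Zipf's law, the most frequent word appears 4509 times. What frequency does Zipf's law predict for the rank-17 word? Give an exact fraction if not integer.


Zipf's law: freq(rank) = f1 / rank
f1 = 4509, rank = 17
freq = 4509 / 17
GCD(4509, 17) = 1
Simplified: 4509/17

4509/17


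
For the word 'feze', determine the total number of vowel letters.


Scanning each character of 'feze':
  Position 1: 'f' -> consonant (running count: 0)
  Position 2: 'e' -> vowel (running count: 1)
  Position 3: 'z' -> consonant (running count: 1)
  Position 4: 'e' -> vowel (running count: 2)
Total vowels: 2

2


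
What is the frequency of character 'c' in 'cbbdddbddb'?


Scanning 'cbbdddbddb' for 'c':
  Position 0: 'c' -> MATCH (count: 1)
Total occurrences of 'c': 1

1


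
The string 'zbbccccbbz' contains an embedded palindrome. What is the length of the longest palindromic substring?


Scanning 'zbbccccbbz' for palindromic substrings.
Substring at positions 0-9: 'zbbccccbbz'.
Check: reverse('zbbccccbbz') = 'zbbccccbbz' -> palindrome confirmed.
No longer palindromic substring exists; longest length = 10

10


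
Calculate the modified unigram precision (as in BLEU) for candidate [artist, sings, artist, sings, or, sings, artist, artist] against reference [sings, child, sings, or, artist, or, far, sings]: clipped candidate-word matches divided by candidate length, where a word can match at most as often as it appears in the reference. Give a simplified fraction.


Reference word counts: {'artist': 1, 'child': 1, 'far': 1, 'or': 2, 'sings': 3}
Checking each candidate word (with clipping):
  'artist' -> in reference (ref count 1, used 1/1) -> match (matches: 1)
  'sings' -> in reference (ref count 3, used 1/3) -> match (matches: 2)
  'artist' -> ref count 1 already used up (1/1) -> clipped, no match (matches: 2)
  'sings' -> in reference (ref count 3, used 2/3) -> match (matches: 3)
  'or' -> in reference (ref count 2, used 1/2) -> match (matches: 4)
  'sings' -> in reference (ref count 3, used 3/3) -> match (matches: 5)
  'artist' -> ref count 1 already used up (1/1) -> clipped, no match (matches: 5)
  'artist' -> ref count 1 already used up (1/1) -> clipped, no match (matches: 5)
Clipped matches: 5, Candidate length: 8
Precision = 5/8

5/8


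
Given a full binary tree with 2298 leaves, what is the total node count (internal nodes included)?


Leaf nodes (terminals): 2298
Internal nodes = n - 1 = 2298 - 1 = 2297
Total = leaves + internal = 2298 + 2297 = 4595

4595


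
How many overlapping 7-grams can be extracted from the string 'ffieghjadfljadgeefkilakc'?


String 'ffieghjadfljadgeefkilakc' has length L = 24.
Number of overlapping n-grams = L - n + 1
Substituting: 24 - 7 + 1 = 18

18


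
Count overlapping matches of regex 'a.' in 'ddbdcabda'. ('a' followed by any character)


Pattern: a. means 'a' followed by any character.
Scanning 'ddbdcabda' position-by-position:
  Pos 0: window 'dd' -> no
  Pos 1: window 'db' -> no
  Pos 2: window 'bd' -> no
  Pos 3: window 'dc' -> no
  Pos 4: window 'ca' -> no
  Pos 5: window 'ab' -> MATCH
  Pos 6: window 'bd' -> no
  Pos 7: window 'da' -> no
  Pos 8: window 'a' -> no
Total matches: 1

1


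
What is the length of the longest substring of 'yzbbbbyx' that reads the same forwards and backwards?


Scanning 'yzbbbbyx' for palindromic substrings.
Substring at positions 2-5: 'bbbb'.
Check: reverse('bbbb') = 'bbbb' -> palindrome confirmed.
Neighbouring characters ('z' / 'y') break symmetry, so it cannot extend further.
No longer palindromic substring exists; longest length = 4

4


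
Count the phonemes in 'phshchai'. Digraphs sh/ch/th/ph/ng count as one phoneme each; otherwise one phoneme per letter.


Parsing 'phshchai' greedily, digraphs first:
  'ph' -> digraph (1 consonant phoneme) (phonemes so far: 1)
  'sh' -> digraph (1 consonant phoneme) (phonemes so far: 2)
  'ch' -> digraph (1 consonant phoneme) (phonemes so far: 3)
  'a' -> vowel phoneme (phonemes so far: 4)
  'i' -> vowel phoneme (phonemes so far: 5)
Total phonemes: 5

5


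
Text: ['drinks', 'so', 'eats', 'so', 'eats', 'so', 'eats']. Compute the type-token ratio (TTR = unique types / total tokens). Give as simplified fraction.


Tokens: 7
Unique types: ('drinks', 'eats', 'so') = 3
TTR = 3/7
Already in lowest terms.

3/7


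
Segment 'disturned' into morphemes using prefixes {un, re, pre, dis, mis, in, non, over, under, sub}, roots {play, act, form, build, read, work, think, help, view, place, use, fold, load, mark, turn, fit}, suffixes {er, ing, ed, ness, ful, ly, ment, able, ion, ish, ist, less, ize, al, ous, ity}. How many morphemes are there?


Segmenting 'disturned' against the inventory:
  'dis' -> prefix (morpheme 1)
  'turn' -> root (morpheme 2)
  'ed' -> suffix (morpheme 3)
Total morphemes: 3

3


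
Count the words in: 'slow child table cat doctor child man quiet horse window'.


Counting words by splitting on spaces:
  Word 1: 'slow'
  Word 2: 'child'
  Word 3: 'table'
  Word 4: 'cat'
  Word 5: 'doctor'
  Word 6: 'child'
  Word 7: 'man'
  Word 8: 'quiet'
  Word 9: 'horse'
  Word 10: 'window'
Total words: 10

10


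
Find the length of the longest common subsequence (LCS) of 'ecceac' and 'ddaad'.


DP table for LCS of 'ecceac' and 'ddaad':
       d  d  a  a  d
    0  0  0  0  0  0
  e 0  0  0  0  0  0
  c 0  0  0  0  0  0
  c 0  0  0  0  0  0
  e 0  0  0  0  0  0
  a 0  0  0  1  1  1
  c 0  0  0  1  1  1
LCS: 'a'
LCS length = 1

1


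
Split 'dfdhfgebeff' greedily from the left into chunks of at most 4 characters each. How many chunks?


'dfdhfgebeff' has 11 characters.
Chunking with max size 4:
  Chunk 1: 'dfdh' (positions 0-3)
  Chunk 2: 'fgeb' (positions 4-7)
  Chunk 3: 'eff' (positions 8-10)
Total chunks: ceil(11 / 4) = 3

3


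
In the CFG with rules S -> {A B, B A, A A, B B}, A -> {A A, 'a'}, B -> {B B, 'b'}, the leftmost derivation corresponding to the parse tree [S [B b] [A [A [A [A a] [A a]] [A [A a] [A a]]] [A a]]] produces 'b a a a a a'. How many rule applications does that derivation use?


Every bracketed nonterminal node [X ...] in the tree is produced by exactly one rule application.
Reading the tree off as a leftmost derivation:
  Step 1: S  =>  B A   (applied S -> B A)
  Step 2: B A  =>  b A   (applied B -> b)
  Step 3: b A  =>  b A A   (applied A -> A A)
  Step 4: b A A  =>  b A A A   (applied A -> A A)
  Step 5: b A A A  =>  b A A A A   (applied A -> A A)
  Step 6: b A A A A  =>  b a A A A   (applied A -> a)
  Step 7: b a A A A  =>  b a a A A   (applied A -> a)
  Step 8: b a a A A  =>  b a a A A A   (applied A -> A A)
  Step 9: b a a A A A  =>  b a a a A A   (applied A -> a)
  Step 10: b a a a A A  =>  b a a a a A   (applied A -> a)
  Step 11: b a a a a A  =>  b a a a a a   (applied A -> a)
Final yield: b a a a a a
Total rewrite steps: 11

11


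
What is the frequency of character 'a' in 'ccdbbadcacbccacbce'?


Scanning 'ccdbbadcacbccacbce' for 'a':
  Position 5: 'a' -> MATCH (count: 1)
  Position 8: 'a' -> MATCH (count: 2)
  Position 13: 'a' -> MATCH (count: 3)
Total occurrences of 'a': 3

3


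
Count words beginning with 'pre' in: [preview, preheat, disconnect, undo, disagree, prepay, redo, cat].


Checking each word for prefix 'pre':
  'preview' -> YES, starts with 'pre' (count: 1)
  'preheat' -> YES, starts with 'pre' (count: 2)
  'disconnect' -> no (count: 2)
  'undo' -> no (count: 2)
  'disagree' -> no (count: 2)
  'prepay' -> YES, starts with 'pre' (count: 3)
  'redo' -> no (count: 3)
  'cat' -> no (count: 3)
Total with prefix 'pre': 3

3


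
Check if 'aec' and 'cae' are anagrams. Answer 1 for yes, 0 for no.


Sort characters of 'aec': 'ace'
Sort characters of 'cae': 'ace'
Sorted forms match -> they ARE anagrams
Result: 1

1


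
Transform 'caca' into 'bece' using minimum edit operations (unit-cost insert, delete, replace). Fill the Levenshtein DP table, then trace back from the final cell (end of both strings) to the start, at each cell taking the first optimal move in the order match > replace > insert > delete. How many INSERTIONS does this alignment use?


Edit distance = 3. Backtracking from cell (4, 4) with preference match > replace > insert > delete,
then listing the resulting alignment 'caca' -> 'bece' left to right:
  Step 1: replace c->b
  Step 2: replace a->e
  Step 3: keep 'c'
  Step 4: replace a->e
Total insertions: 0

0


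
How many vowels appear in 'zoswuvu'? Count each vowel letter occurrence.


Scanning each character of 'zoswuvu':
  Position 1: 'z' -> consonant (running count: 0)
  Position 2: 'o' -> vowel (running count: 1)
  Position 3: 's' -> consonant (running count: 1)
  Position 4: 'w' -> consonant (running count: 1)
  Position 5: 'u' -> vowel (running count: 2)
  Position 6: 'v' -> consonant (running count: 2)
  Position 7: 'u' -> vowel (running count: 3)
Total vowels: 3

3


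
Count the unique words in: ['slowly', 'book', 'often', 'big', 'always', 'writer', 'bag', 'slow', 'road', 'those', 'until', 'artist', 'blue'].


Listing all tokens and tracking unique types:
  Token 1: 'slowly' -> NEW (unique so far: 1)
  Token 2: 'book' -> NEW (unique so far: 2)
  Token 3: 'often' -> NEW (unique so far: 3)
  Token 4: 'big' -> NEW (unique so far: 4)
  Token 5: 'always' -> NEW (unique so far: 5)
  Token 6: 'writer' -> NEW (unique so far: 6)
  Token 7: 'bag' -> NEW (unique so far: 7)
  Token 8: 'slow' -> NEW (unique so far: 8)
  Token 9: 'road' -> NEW (unique so far: 9)
  Token 10: 'those' -> NEW (unique so far: 10)
  Token 11: 'until' -> NEW (unique so far: 11)
  Token 12: 'artist' -> NEW (unique so far: 12)
  Token 13: 'blue' -> NEW (unique so far: 13)
Unique types: ('always', 'artist', 'bag', 'big', 'blue', 'book', 'often', 'road', 'slow', 'slowly', 'those', 'until', 'writer')
Vocabulary size: 13

13


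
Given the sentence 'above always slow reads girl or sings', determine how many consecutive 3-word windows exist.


Word trigrams from [7] words:
  Trigram 1: (above always slow)
  Trigram 2: (always slow reads)
  Trigram 3: (slow reads girl)
  Trigram 4: (reads girl or)
  Trigram 5: (girl or sings)
Total word trigrams: 7 - 2 = 5

5


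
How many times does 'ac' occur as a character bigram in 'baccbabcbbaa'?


Scanning 'baccbabcbbaa' for bigram 'ac':
  Position 0: 'ba' -> no
  Position 1: 'ac' -> MATCH
  Position 2: 'cc' -> no
  Position 3: 'cb' -> no
  Position 4: 'ba' -> no
  Position 5: 'ab' -> no
  Position 6: 'bc' -> no
  Position 7: 'cb' -> no
  Position 8: 'bb' -> no
  Position 9: 'ba' -> no
  Position 10: 'aa' -> no
Total matches: 1

1


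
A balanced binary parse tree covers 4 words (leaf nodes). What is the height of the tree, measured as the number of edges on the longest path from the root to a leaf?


In a balanced binary tree with n leaves the deepest leaf is ceil(log2(n)) edges below the root.
log2(4) = 2.0000
ceil(2.0000) = 2
height (edges) = 2

2


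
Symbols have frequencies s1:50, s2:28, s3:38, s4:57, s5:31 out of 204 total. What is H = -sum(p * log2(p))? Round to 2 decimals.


Computing entropy H = -sum(p_i * log2(p_i)):
  s1: p = 50/204 = 0.2451, -p*log2(p) = 0.4972
  s2: p = 28/204 = 0.1373, -p*log2(p) = 0.3932
  s3: p = 38/204 = 0.1863, -p*log2(p) = 0.4516
  s4: p = 57/204 = 0.2794, -p*log2(p) = 0.5140
  s5: p = 31/204 = 0.1520, -p*log2(p) = 0.4131
H = sum of terms = 2.2691
Rounded to 2 decimals: 2.27

2.27


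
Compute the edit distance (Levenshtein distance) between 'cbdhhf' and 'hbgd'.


Building DP table for s1='cbdhhf' (len 6) and s2='hbgd' (len 4):
       h  b  g  d
    0  1  2  3  4
  c 1  1  2  3  4
  b 2  2  1  2  3
  d 3  3  2  2  2
  h 4  3  3  3  3
  h 5  4  4  4  4
  f 6  5  5  5  5
Edit distance = dp[6][4] = 5

5


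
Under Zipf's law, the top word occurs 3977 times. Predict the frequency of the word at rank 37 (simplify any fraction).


Zipf's law: freq(rank) = f1 / rank
f1 = 3977, rank = 37
freq = 3977 / 37
GCD(3977, 37) = 1
Simplified: 3977/37

3977/37


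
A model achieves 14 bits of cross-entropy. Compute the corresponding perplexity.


Perplexity formula: PP = 2^H
H = 14
PP = 2^14
PP = 2^14 = 16384

16384


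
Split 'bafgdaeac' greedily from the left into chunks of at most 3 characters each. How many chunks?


'bafgdaeac' has 9 characters.
Chunking with max size 3:
  Chunk 1: 'baf' (positions 0-2)
  Chunk 2: 'gda' (positions 3-5)
  Chunk 3: 'eac' (positions 6-8)
Total chunks: ceil(9 / 3) = 3

3


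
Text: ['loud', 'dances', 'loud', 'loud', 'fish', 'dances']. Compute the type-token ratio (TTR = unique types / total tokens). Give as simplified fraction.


Tokens: 6
Unique types: ('dances', 'fish', 'loud') = 3
TTR = 3/6
Simplify: divide both by 3 -> 1/2
TTR = 1/2

1/2


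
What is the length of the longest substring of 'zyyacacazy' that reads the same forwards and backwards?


Scanning 'zyyacacazy' for palindromic substrings.
Substring at positions 3-7: 'acaca'.
Check: reverse('acaca') = 'acaca' -> palindrome confirmed.
Neighbouring characters ('y' / 'z') break symmetry, so it cannot extend further.
No longer palindromic substring exists; longest length = 5

5


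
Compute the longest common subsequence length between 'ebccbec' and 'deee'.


DP table for LCS of 'ebccbec' and 'deee':
       d  e  e  e
    0  0  0  0  0
  e 0  0  1  1  1
  b 0  0  1  1  1
  c 0  0  1  1  1
  c 0  0  1  1  1
  b 0  0  1  1  1
  e 0  0  1  2  2
  c 0  0  1  2  2
LCS: 'ee'
LCS length = 2

2


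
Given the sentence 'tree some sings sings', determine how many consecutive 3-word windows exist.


Word trigrams from [4] words:
  Trigram 1: (tree some sings)
  Trigram 2: (some sings sings)
Total word trigrams: 4 - 2 = 2

2


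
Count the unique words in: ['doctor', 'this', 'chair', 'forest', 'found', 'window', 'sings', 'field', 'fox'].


Listing all tokens and tracking unique types:
  Token 1: 'doctor' -> NEW (unique so far: 1)
  Token 2: 'this' -> NEW (unique so far: 2)
  Token 3: 'chair' -> NEW (unique so far: 3)
  Token 4: 'forest' -> NEW (unique so far: 4)
  Token 5: 'found' -> NEW (unique so far: 5)
  Token 6: 'window' -> NEW (unique so far: 6)
  Token 7: 'sings' -> NEW (unique so far: 7)
  Token 8: 'field' -> NEW (unique so far: 8)
  Token 9: 'fox' -> NEW (unique so far: 9)
Unique types: ('chair', 'doctor', 'field', 'forest', 'found', 'fox', 'sings', 'this', 'window')
Vocabulary size: 9

9


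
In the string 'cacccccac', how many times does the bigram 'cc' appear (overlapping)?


Scanning 'cacccccac' for bigram 'cc':
  Position 0: 'ca' -> no
  Position 1: 'ac' -> no
  Position 2: 'cc' -> MATCH
  Position 3: 'cc' -> MATCH
  Position 4: 'cc' -> MATCH
  Position 5: 'cc' -> MATCH
  Position 6: 'ca' -> no
  Position 7: 'ac' -> no
Total matches: 4

4


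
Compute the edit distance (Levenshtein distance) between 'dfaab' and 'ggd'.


Building DP table for s1='dfaab' (len 5) and s2='ggd' (len 3):
       g  g  d
    0  1  2  3
  d 1  1  2  2
  f 2  2  2  3
  a 3  3  3  3
  a 4  4  4  4
  b 5  5  5  5
Edit distance = dp[5][3] = 5

5


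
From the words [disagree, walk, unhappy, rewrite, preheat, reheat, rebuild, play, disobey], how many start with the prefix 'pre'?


Checking each word for prefix 'pre':
  'disagree' -> no (count: 0)
  'walk' -> no (count: 0)
  'unhappy' -> no (count: 0)
  'rewrite' -> no (count: 0)
  'preheat' -> YES, starts with 'pre' (count: 1)
  'reheat' -> no (count: 1)
  'rebuild' -> no (count: 1)
  'play' -> no (count: 1)
  'disobey' -> no (count: 1)
Total with prefix 'pre': 1

1


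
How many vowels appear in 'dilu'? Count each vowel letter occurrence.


Scanning each character of 'dilu':
  Position 1: 'd' -> consonant (running count: 0)
  Position 2: 'i' -> vowel (running count: 1)
  Position 3: 'l' -> consonant (running count: 1)
  Position 4: 'u' -> vowel (running count: 2)
Total vowels: 2

2


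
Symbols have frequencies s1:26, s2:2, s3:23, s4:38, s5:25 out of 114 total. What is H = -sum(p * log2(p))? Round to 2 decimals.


Computing entropy H = -sum(p_i * log2(p_i)):
  s1: p = 26/114 = 0.2281, -p*log2(p) = 0.4863
  s2: p = 2/114 = 0.0175, -p*log2(p) = 0.1023
  s3: p = 23/114 = 0.2018, -p*log2(p) = 0.4659
  s4: p = 38/114 = 0.3333, -p*log2(p) = 0.5283
  s5: p = 25/114 = 0.2193, -p*log2(p) = 0.4801
H = sum of terms = 2.0629
Rounded to 2 decimals: 2.06

2.06


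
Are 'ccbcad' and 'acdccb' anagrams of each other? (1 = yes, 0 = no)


Sort characters of 'ccbcad': 'abcccd'
Sort characters of 'acdccb': 'abcccd'
Sorted forms match -> they ARE anagrams
Result: 1

1


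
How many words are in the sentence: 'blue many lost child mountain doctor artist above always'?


Counting words by splitting on spaces:
  Word 1: 'blue'
  Word 2: 'many'
  Word 3: 'lost'
  Word 4: 'child'
  Word 5: 'mountain'
  Word 6: 'doctor'
  Word 7: 'artist'
  Word 8: 'above'
  Word 9: 'always'
Total words: 9

9


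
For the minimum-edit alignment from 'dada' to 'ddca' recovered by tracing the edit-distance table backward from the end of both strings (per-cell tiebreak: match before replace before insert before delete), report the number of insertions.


Edit distance = 2. Backtracking from cell (4, 4) with preference match > replace > insert > delete,
then listing the resulting alignment 'dada' -> 'ddca' left to right:
  Step 1: keep 'd'
  Step 2: replace a->d
  Step 3: replace d->c
  Step 4: keep 'a'
Total insertions: 0

0


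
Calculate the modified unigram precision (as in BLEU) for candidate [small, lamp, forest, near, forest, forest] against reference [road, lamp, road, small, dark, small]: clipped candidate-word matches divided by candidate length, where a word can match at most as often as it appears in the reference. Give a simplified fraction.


Reference word counts: {'dark': 1, 'lamp': 1, 'road': 2, 'small': 2}
Checking each candidate word (with clipping):
  'small' -> in reference (ref count 2, used 1/2) -> match (matches: 1)
  'lamp' -> in reference (ref count 1, used 1/1) -> match (matches: 2)
  'forest' -> not in reference -> no match (matches: 2)
  'near' -> not in reference -> no match (matches: 2)
  'forest' -> not in reference -> no match (matches: 2)
  'forest' -> not in reference -> no match (matches: 2)
Clipped matches: 2, Candidate length: 6
Precision = 2/6 = 1/3

1/3


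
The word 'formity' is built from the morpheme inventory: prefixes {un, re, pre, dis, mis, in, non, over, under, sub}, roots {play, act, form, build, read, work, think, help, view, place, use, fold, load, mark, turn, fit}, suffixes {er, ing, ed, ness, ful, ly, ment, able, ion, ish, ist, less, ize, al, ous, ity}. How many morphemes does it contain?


Segmenting 'formity' against the inventory:
  'form' -> root (morpheme 1)
  'ity' -> suffix (morpheme 2)
Total morphemes: 2

2


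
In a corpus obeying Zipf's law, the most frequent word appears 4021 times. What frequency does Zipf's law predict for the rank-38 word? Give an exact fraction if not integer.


Zipf's law: freq(rank) = f1 / rank
f1 = 4021, rank = 38
freq = 4021 / 38
GCD(4021, 38) = 1
Simplified: 4021/38

4021/38


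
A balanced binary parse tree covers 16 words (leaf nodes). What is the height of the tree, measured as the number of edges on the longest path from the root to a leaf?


In a balanced binary tree with n leaves the deepest leaf is ceil(log2(n)) edges below the root.
log2(16) = 4.0000
ceil(4.0000) = 4
height (edges) = 4

4


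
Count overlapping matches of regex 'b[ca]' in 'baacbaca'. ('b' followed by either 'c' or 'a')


Pattern: b[ca] means 'b' followed by either 'c' or 'a'.
Scanning 'baacbaca' position-by-position:
  Pos 0: window 'ba' -> MATCH
  Pos 1: window 'aa' -> no
  Pos 2: window 'ac' -> no
  Pos 3: window 'cb' -> no
  Pos 4: window 'ba' -> MATCH
  Pos 5: window 'ac' -> no
  Pos 6: window 'ca' -> no
  Pos 7: window 'a' -> no
Total matches: 2

2


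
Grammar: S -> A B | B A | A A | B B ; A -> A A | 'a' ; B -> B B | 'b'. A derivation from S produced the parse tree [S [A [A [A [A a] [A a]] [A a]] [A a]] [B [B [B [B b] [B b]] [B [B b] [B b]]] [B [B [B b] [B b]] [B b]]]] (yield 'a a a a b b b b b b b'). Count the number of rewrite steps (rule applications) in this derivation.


Every bracketed nonterminal node [X ...] in the tree is produced by exactly one rule application.
Reading the tree off as a leftmost derivation:
  Step 1: S  =>  A B   (applied S -> A B)
  Step 2: A B  =>  A A B   (applied A -> A A)
  Step 3: A A B  =>  A A A B   (applied A -> A A)
  Step 4: A A A B  =>  A A A A B   (applied A -> A A)
  Step 5: A A A A B  =>  a A A A B   (applied A -> a)
  Step 6: a A A A B  =>  a a A A B   (applied A -> a)
  Step 7: a a A A B  =>  a a a A B   (applied A -> a)
  Step 8: a a a A B  =>  a a a a B   (applied A -> a)
  Step 9: a a a a B  =>  a a a a B B   (applied B -> B B)
  Step 10: a a a a B B  =>  a a a a B B B   (applied B -> B B)
  Step 11: a a a a B B B  =>  a a a a B B B B   (applied B -> B B)
  Step 12: a a a a B B B B  =>  a a a a b B B B   (applied B -> b)
  Step 13: a a a a b B B B  =>  a a a a b b B B   (applied B -> b)
  Step 14: a a a a b b B B  =>  a a a a b b B B B   (applied B -> B B)
  Step 15: a a a a b b B B B  =>  a a a a b b b B B   (applied B -> b)
  Step 16: a a a a b b b B B  =>  a a a a b b b b B   (applied B -> b)
  Step 17: a a a a b b b b B  =>  a a a a b b b b B B   (applied B -> B B)
  Step 18: a a a a b b b b B B  =>  a a a a b b b b B B B   (applied B -> B B)
  Step 19: a a a a b b b b B B B  =>  a a a a b b b b b B B   (applied B -> b)
  Step 20: a a a a b b b b b B B  =>  a a a a b b b b b b B   (applied B -> b)
  Step 21: a a a a b b b b b b B  =>  a a a a b b b b b b b   (applied B -> b)
Final yield: a a a a b b b b b b b
Total rewrite steps: 21

21


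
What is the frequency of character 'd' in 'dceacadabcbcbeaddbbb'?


Scanning 'dceacadabcbcbeaddbbb' for 'd':
  Position 0: 'd' -> MATCH (count: 1)
  Position 6: 'd' -> MATCH (count: 2)
  Position 15: 'd' -> MATCH (count: 3)
  Position 16: 'd' -> MATCH (count: 4)
Total occurrences of 'd': 4

4


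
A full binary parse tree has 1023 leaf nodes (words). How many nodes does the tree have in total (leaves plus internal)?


Leaf nodes (terminals): 1023
Internal nodes = n - 1 = 1023 - 1 = 1022
Total = leaves + internal = 1023 + 1022 = 2045

2045


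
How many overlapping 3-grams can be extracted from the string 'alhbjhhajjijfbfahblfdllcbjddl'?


String 'alhbjhhajjijfbfahblfdllcbjddl' has length L = 29.
Number of overlapping n-grams = L - n + 1
Substituting: 29 - 3 + 1 = 27

27


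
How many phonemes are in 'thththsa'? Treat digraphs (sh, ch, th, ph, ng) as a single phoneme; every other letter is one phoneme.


Parsing 'thththsa' greedily, digraphs first:
  'th' -> digraph (1 consonant phoneme) (phonemes so far: 1)
  'th' -> digraph (1 consonant phoneme) (phonemes so far: 2)
  'th' -> digraph (1 consonant phoneme) (phonemes so far: 3)
  's' -> consonant phoneme (phonemes so far: 4)
  'a' -> vowel phoneme (phonemes so far: 5)
Total phonemes: 5

5


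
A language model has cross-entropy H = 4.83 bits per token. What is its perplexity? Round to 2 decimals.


Perplexity formula: PP = 2^H
H = 4.83
PP = 2^4.83
Decompose: 2^4.83 = 2^4 * 2^0.83
2^4 = 16, 2^0.83 ~ 1.7776854
PP ~ 16 * 1.7776854 = 28.4429664
Rounded to 2 decimals: 28.44

28.44


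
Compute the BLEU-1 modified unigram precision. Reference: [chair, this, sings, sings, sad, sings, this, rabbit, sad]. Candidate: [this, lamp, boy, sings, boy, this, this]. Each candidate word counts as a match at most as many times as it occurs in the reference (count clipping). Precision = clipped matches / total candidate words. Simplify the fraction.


Reference word counts: {'chair': 1, 'rabbit': 1, 'sad': 2, 'sings': 3, 'this': 2}
Checking each candidate word (with clipping):
  'this' -> in reference (ref count 2, used 1/2) -> match (matches: 1)
  'lamp' -> not in reference -> no match (matches: 1)
  'boy' -> not in reference -> no match (matches: 1)
  'sings' -> in reference (ref count 3, used 1/3) -> match (matches: 2)
  'boy' -> not in reference -> no match (matches: 2)
  'this' -> in reference (ref count 2, used 2/2) -> match (matches: 3)
  'this' -> ref count 2 already used up (2/2) -> clipped, no match (matches: 3)
Clipped matches: 3, Candidate length: 7
Precision = 3/7

3/7


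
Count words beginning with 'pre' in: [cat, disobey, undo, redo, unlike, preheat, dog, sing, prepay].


Checking each word for prefix 'pre':
  'cat' -> no (count: 0)
  'disobey' -> no (count: 0)
  'undo' -> no (count: 0)
  'redo' -> no (count: 0)
  'unlike' -> no (count: 0)
  'preheat' -> YES, starts with 'pre' (count: 1)
  'dog' -> no (count: 1)
  'sing' -> no (count: 1)
  'prepay' -> YES, starts with 'pre' (count: 2)
Total with prefix 'pre': 2

2


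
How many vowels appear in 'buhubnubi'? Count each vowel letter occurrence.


Scanning each character of 'buhubnubi':
  Position 1: 'b' -> consonant (running count: 0)
  Position 2: 'u' -> vowel (running count: 1)
  Position 3: 'h' -> consonant (running count: 1)
  Position 4: 'u' -> vowel (running count: 2)
  Position 5: 'b' -> consonant (running count: 2)
  Position 6: 'n' -> consonant (running count: 2)
  Position 7: 'u' -> vowel (running count: 3)
  Position 8: 'b' -> consonant (running count: 3)
  Position 9: 'i' -> vowel (running count: 4)
Total vowels: 4

4


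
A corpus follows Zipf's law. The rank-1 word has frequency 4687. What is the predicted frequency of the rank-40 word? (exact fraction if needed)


Zipf's law: freq(rank) = f1 / rank
f1 = 4687, rank = 40
freq = 4687 / 40
GCD(4687, 40) = 1
Simplified: 4687/40

4687/40


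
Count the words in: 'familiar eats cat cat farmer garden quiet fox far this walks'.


Counting words by splitting on spaces:
  Word 1: 'familiar'
  Word 2: 'eats'
  Word 3: 'cat'
  Word 4: 'cat'
  Word 5: 'farmer'
  Word 6: 'garden'
  Word 7: 'quiet'
  Word 8: 'fox'
  Word 9: 'far'
  Word 10: 'this'
  Word 11: 'walks'
Total words: 11

11


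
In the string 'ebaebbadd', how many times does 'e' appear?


Scanning 'ebaebbadd' for 'e':
  Position 0: 'e' -> MATCH (count: 1)
  Position 3: 'e' -> MATCH (count: 2)
Total occurrences of 'e': 2

2


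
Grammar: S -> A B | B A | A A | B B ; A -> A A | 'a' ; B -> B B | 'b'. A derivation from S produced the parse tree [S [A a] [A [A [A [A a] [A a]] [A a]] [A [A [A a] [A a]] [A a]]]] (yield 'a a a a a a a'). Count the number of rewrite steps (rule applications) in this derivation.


Every bracketed nonterminal node [X ...] in the tree is produced by exactly one rule application.
Reading the tree off as a leftmost derivation:
  Step 1: S  =>  A A   (applied S -> A A)
  Step 2: A A  =>  a A   (applied A -> a)
  Step 3: a A  =>  a A A   (applied A -> A A)
  Step 4: a A A  =>  a A A A   (applied A -> A A)
  Step 5: a A A A  =>  a A A A A   (applied A -> A A)
  Step 6: a A A A A  =>  a a A A A   (applied A -> a)
  Step 7: a a A A A  =>  a a a A A   (applied A -> a)
  Step 8: a a a A A  =>  a a a a A   (applied A -> a)
  Step 9: a a a a A  =>  a a a a A A   (applied A -> A A)
  Step 10: a a a a A A  =>  a a a a A A A   (applied A -> A A)
  Step 11: a a a a A A A  =>  a a a a a A A   (applied A -> a)
  Step 12: a a a a a A A  =>  a a a a a a A   (applied A -> a)
  Step 13: a a a a a a A  =>  a a a a a a a   (applied A -> a)
Final yield: a a a a a a a
Total rewrite steps: 13

13


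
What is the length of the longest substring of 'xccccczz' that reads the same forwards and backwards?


Scanning 'xccccczz' for palindromic substrings.
Substring at positions 1-5: 'ccccc'.
Check: reverse('ccccc') = 'ccccc' -> palindrome confirmed.
Neighbouring characters ('x' / 'z') break symmetry, so it cannot extend further.
No longer palindromic substring exists; longest length = 5

5


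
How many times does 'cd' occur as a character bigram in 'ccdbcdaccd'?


Scanning 'ccdbcdaccd' for bigram 'cd':
  Position 0: 'cc' -> no
  Position 1: 'cd' -> MATCH
  Position 2: 'db' -> no
  Position 3: 'bc' -> no
  Position 4: 'cd' -> MATCH
  Position 5: 'da' -> no
  Position 6: 'ac' -> no
  Position 7: 'cc' -> no
  Position 8: 'cd' -> MATCH
Total matches: 3

3


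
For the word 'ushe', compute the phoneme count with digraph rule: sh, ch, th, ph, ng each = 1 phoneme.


Parsing 'ushe' greedily, digraphs first:
  'u' -> vowel phoneme (phonemes so far: 1)
  'sh' -> digraph (1 consonant phoneme) (phonemes so far: 2)
  'e' -> vowel phoneme (phonemes so far: 3)
Total phonemes: 3

3


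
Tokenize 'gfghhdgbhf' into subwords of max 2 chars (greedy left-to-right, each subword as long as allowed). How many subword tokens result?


'gfghhdgbhf' has 10 characters.
Chunking with max size 2:
  Chunk 1: 'gf' (positions 0-1)
  Chunk 2: 'gh' (positions 2-3)
  Chunk 3: 'hd' (positions 4-5)
  Chunk 4: 'gb' (positions 6-7)
  Chunk 5: 'hf' (positions 8-9)
Total chunks: ceil(10 / 2) = 5

5


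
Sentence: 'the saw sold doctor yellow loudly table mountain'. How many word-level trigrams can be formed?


Word trigrams from [8] words:
  Trigram 1: (the saw sold)
  Trigram 2: (saw sold doctor)
  Trigram 3: (sold doctor yellow)
  Trigram 4: (doctor yellow loudly)
  Trigram 5: (yellow loudly table)
  Trigram 6: (loudly table mountain)
Total word trigrams: 8 - 2 = 6

6


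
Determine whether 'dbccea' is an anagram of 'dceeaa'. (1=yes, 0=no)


Sort characters of 'dbccea': 'abccde'
Sort characters of 'dceeaa': 'aacdee'
Sorted forms differ -> they are NOT anagrams
Result: 0

0


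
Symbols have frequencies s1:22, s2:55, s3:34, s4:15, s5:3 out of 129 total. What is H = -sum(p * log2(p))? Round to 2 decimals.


Computing entropy H = -sum(p_i * log2(p_i)):
  s1: p = 22/129 = 0.1705, -p*log2(p) = 0.4352
  s2: p = 55/129 = 0.4264, -p*log2(p) = 0.5244
  s3: p = 34/129 = 0.2636, -p*log2(p) = 0.5070
  s4: p = 15/129 = 0.1163, -p*log2(p) = 0.3610
  s5: p = 3/129 = 0.0233, -p*log2(p) = 0.1262
H = sum of terms = 1.9538
Rounded to 2 decimals: 1.95

1.95


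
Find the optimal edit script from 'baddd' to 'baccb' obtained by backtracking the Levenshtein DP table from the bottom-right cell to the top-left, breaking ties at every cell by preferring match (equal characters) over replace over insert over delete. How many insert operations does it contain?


Edit distance = 3. Backtracking from cell (5, 5) with preference match > replace > insert > delete,
then listing the resulting alignment 'baddd' -> 'baccb' left to right:
  Step 1: keep 'b'
  Step 2: keep 'a'
  Step 3: replace d->c
  Step 4: replace d->c
  Step 5: replace d->b
Total insertions: 0

0


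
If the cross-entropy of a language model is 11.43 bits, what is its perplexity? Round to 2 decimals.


Perplexity formula: PP = 2^H
H = 11.43
PP = 2^11.43
Decompose: 2^11.43 = 2^11 * 2^0.43
2^11 = 2048, 2^0.43 ~ 1.3472336
PP ~ 2048 * 1.3472336 = 2759.1344128
Rounded to 2 decimals: 2759.13

2759.13


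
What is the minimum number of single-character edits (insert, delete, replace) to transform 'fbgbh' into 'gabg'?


Building DP table for s1='fbgbh' (len 5) and s2='gabg' (len 4):
       g  a  b  g
    0  1  2  3  4
  f 1  1  2  3  4
  b 2  2  2  2  3
  g 3  2  3  3  2
  b 4  3  3  3  3
  h 5  4  4  4  4
Edit distance = dp[5][4] = 4

4


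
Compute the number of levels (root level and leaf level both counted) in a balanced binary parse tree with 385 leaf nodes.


In a balanced binary tree with n leaves the deepest leaf is ceil(log2(n)) edges below the root,
so counting node levels inclusive of root and leaves gives ceil(log2(n)) + 1 levels.
log2(385) = 8.5887
ceil(8.5887) = 9
levels = 9 + 1 = 10

10


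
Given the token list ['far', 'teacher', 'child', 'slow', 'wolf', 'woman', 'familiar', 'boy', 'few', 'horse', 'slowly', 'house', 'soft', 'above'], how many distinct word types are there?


Listing all tokens and tracking unique types:
  Token 1: 'far' -> NEW (unique so far: 1)
  Token 2: 'teacher' -> NEW (unique so far: 2)
  Token 3: 'child' -> NEW (unique so far: 3)
  Token 4: 'slow' -> NEW (unique so far: 4)
  Token 5: 'wolf' -> NEW (unique so far: 5)
  Token 6: 'woman' -> NEW (unique so far: 6)
  Token 7: 'familiar' -> NEW (unique so far: 7)
  Token 8: 'boy' -> NEW (unique so far: 8)
  Token 9: 'few' -> NEW (unique so far: 9)
  Token 10: 'horse' -> NEW (unique so far: 10)
  Token 11: 'slowly' -> NEW (unique so far: 11)
  Token 12: 'house' -> NEW (unique so far: 12)
  Token 13: 'soft' -> NEW (unique so far: 13)
  Token 14: 'above' -> NEW (unique so far: 14)
Unique types: ('above', 'boy', 'child', 'familiar', 'far', 'few', 'horse', 'house', 'slow', 'slowly', 'soft', 'teacher', 'wolf', 'woman')
Vocabulary size: 14

14


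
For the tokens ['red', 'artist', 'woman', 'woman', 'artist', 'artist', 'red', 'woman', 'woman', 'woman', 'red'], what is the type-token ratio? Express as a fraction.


Tokens: 11
Unique types: ('artist', 'red', 'woman') = 3
TTR = 3/11
Already in lowest terms.

3/11


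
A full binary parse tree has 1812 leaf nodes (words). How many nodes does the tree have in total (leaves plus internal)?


Leaf nodes (terminals): 1812
Internal nodes = n - 1 = 1812 - 1 = 1811
Total = leaves + internal = 1812 + 1811 = 3623

3623


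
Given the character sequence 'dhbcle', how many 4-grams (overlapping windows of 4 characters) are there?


String 'dhbcle' has length L = 6.
Number of overlapping n-grams = L - n + 1
Substituting: 6 - 4 + 1 = 3

3


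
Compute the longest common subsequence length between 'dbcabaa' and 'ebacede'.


DP table for LCS of 'dbcabaa' and 'ebacede':
       e  b  a  c  e  d  e
    0  0  0  0  0  0  0  0
  d 0  0  0  0  0  0  1  1
  b 0  0  1  1  1  1  1  1
  c 0  0  1  1  2  2  2  2
  a 0  0  1  2  2  2  2  2
  b 0  0  1  2  2  2  2  2
  a 0  0  1  2  2  2  2  2
  a 0  0  1  2  2  2  2  2
LCS: 'bc'
LCS length = 2

2


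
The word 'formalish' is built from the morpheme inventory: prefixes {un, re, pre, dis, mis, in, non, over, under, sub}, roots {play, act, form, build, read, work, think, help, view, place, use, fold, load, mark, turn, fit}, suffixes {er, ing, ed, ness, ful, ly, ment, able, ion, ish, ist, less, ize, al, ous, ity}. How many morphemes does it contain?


Segmenting 'formalish' against the inventory:
  'form' -> root (morpheme 1)
  'al' -> suffix (morpheme 2)
  'ish' -> suffix (morpheme 3)
Total morphemes: 3

3


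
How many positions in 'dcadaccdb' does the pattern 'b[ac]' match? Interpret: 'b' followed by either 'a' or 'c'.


Pattern: b[ac] means 'b' followed by either 'a' or 'c'.
Scanning 'dcadaccdb' position-by-position:
  Pos 0: window 'dc' -> no
  Pos 1: window 'ca' -> no
  Pos 2: window 'ad' -> no
  Pos 3: window 'da' -> no
  Pos 4: window 'ac' -> no
  Pos 5: window 'cc' -> no
  Pos 6: window 'cd' -> no
  Pos 7: window 'db' -> no
  Pos 8: window 'b' -> no
Total matches: 0

0


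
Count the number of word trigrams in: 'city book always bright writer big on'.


Word trigrams from [7] words:
  Trigram 1: (city book always)
  Trigram 2: (book always bright)
  Trigram 3: (always bright writer)
  Trigram 4: (bright writer big)
  Trigram 5: (writer big on)
Total word trigrams: 7 - 2 = 5

5


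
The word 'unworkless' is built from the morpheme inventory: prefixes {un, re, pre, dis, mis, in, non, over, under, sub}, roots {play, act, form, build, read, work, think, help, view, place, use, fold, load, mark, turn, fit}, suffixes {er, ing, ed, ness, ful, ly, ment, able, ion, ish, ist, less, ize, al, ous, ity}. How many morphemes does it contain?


Segmenting 'unworkless' against the inventory:
  'un' -> prefix (morpheme 1)
  'work' -> root (morpheme 2)
  'less' -> suffix (morpheme 3)
Total morphemes: 3

3


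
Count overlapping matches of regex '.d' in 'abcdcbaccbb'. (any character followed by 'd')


Pattern: .d means any character followed by 'd'.
Scanning 'abcdcbaccbb' position-by-position:
  Pos 0: window 'ab' -> no
  Pos 1: window 'bc' -> no
  Pos 2: window 'cd' -> MATCH
  Pos 3: window 'dc' -> no
  Pos 4: window 'cb' -> no
  Pos 5: window 'ba' -> no
  Pos 6: window 'ac' -> no
  Pos 7: window 'cc' -> no
  Pos 8: window 'cb' -> no
  Pos 9: window 'bb' -> no
  Pos 10: window 'b' -> no
Total matches: 1

1


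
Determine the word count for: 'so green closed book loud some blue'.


Counting words by splitting on spaces:
  Word 1: 'so'
  Word 2: 'green'
  Word 3: 'closed'
  Word 4: 'book'
  Word 5: 'loud'
  Word 6: 'some'
  Word 7: 'blue'
Total words: 7

7


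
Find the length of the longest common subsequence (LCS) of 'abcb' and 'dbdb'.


DP table for LCS of 'abcb' and 'dbdb':
       d  b  d  b
    0  0  0  0  0
  a 0  0  0  0  0
  b 0  0  1  1  1
  c 0  0  1  1  1
  b 0  0  1  1  2
LCS: 'bb'
LCS length = 2

2


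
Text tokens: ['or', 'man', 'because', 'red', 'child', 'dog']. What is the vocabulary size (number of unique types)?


Listing all tokens and tracking unique types:
  Token 1: 'or' -> NEW (unique so far: 1)
  Token 2: 'man' -> NEW (unique so far: 2)
  Token 3: 'because' -> NEW (unique so far: 3)
  Token 4: 'red' -> NEW (unique so far: 4)
  Token 5: 'child' -> NEW (unique so far: 5)
  Token 6: 'dog' -> NEW (unique so far: 6)
Unique types: ('because', 'child', 'dog', 'man', 'or', 'red')
Vocabulary size: 6

6


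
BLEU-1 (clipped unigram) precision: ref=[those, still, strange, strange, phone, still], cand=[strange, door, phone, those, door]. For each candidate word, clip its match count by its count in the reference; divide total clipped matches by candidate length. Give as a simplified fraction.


Reference word counts: {'phone': 1, 'still': 2, 'strange': 2, 'those': 1}
Checking each candidate word (with clipping):
  'strange' -> in reference (ref count 2, used 1/2) -> match (matches: 1)
  'door' -> not in reference -> no match (matches: 1)
  'phone' -> in reference (ref count 1, used 1/1) -> match (matches: 2)
  'those' -> in reference (ref count 1, used 1/1) -> match (matches: 3)
  'door' -> not in reference -> no match (matches: 3)
Clipped matches: 3, Candidate length: 5
Precision = 3/5

3/5


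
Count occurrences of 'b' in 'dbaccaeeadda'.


Scanning 'dbaccaeeadda' for 'b':
  Position 1: 'b' -> MATCH (count: 1)
Total occurrences of 'b': 1

1


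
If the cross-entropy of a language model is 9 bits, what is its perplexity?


Perplexity formula: PP = 2^H
H = 9
PP = 2^9
PP = 2^9 = 512

512


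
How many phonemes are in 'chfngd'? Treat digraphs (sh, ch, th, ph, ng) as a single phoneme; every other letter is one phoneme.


Parsing 'chfngd' greedily, digraphs first:
  'ch' -> digraph (1 consonant phoneme) (phonemes so far: 1)
  'f' -> consonant phoneme (phonemes so far: 2)
  'ng' -> digraph (1 consonant phoneme) (phonemes so far: 3)
  'd' -> consonant phoneme (phonemes so far: 4)
Total phonemes: 4

4


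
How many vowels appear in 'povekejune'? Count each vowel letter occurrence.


Scanning each character of 'povekejune':
  Position 1: 'p' -> consonant (running count: 0)
  Position 2: 'o' -> vowel (running count: 1)
  Position 3: 'v' -> consonant (running count: 1)
  Position 4: 'e' -> vowel (running count: 2)
  Position 5: 'k' -> consonant (running count: 2)
  Position 6: 'e' -> vowel (running count: 3)
  Position 7: 'j' -> consonant (running count: 3)
  Position 8: 'u' -> vowel (running count: 4)
  Position 9: 'n' -> consonant (running count: 4)
  Position 10: 'e' -> vowel (running count: 5)
Total vowels: 5

5


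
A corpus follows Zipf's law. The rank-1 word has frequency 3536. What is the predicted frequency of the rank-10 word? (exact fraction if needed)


Zipf's law: freq(rank) = f1 / rank
f1 = 3536, rank = 10
freq = 3536 / 10
GCD(3536, 10) = 2
Simplified: 1768/5

1768/5
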